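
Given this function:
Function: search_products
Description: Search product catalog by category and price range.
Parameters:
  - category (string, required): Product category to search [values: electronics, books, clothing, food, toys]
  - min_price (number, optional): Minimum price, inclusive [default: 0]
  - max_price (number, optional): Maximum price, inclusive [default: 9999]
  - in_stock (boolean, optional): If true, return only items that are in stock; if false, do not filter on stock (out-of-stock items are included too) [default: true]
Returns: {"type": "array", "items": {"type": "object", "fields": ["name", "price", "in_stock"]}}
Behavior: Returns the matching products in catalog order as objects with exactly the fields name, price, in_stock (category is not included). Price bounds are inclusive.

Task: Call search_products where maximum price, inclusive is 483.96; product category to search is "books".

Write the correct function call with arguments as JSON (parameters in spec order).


Mapping each described value to its parameter name:
  'Maximum price, inclusive' -> max_price = 483.96
  'Product category to search' -> category = "books"
search_products({"category": "books", "max_price": 483.96})


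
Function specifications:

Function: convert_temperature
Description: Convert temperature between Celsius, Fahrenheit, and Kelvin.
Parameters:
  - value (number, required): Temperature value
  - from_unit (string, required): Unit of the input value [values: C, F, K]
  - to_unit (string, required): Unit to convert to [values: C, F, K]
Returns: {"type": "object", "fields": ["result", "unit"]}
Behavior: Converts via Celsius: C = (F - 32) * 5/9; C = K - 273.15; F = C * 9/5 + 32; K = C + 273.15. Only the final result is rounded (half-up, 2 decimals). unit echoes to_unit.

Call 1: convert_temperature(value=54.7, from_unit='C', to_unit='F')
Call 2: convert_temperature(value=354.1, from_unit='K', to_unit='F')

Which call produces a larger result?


Call 1:
  Input already in C: 54.7
  To F: 54.7 * 9/5 + 32 = 130.46
  Round to 2 decimals: 130.46
  -> 130.46 F
Call 2:
  To C: 354.1 - 273.15 = 80.95
  To F: 80.95 * 9/5 + 32 = 177.71
  Round to 2 decimals: 177.71
  -> 177.71 F
Call 2 (177.71 F)


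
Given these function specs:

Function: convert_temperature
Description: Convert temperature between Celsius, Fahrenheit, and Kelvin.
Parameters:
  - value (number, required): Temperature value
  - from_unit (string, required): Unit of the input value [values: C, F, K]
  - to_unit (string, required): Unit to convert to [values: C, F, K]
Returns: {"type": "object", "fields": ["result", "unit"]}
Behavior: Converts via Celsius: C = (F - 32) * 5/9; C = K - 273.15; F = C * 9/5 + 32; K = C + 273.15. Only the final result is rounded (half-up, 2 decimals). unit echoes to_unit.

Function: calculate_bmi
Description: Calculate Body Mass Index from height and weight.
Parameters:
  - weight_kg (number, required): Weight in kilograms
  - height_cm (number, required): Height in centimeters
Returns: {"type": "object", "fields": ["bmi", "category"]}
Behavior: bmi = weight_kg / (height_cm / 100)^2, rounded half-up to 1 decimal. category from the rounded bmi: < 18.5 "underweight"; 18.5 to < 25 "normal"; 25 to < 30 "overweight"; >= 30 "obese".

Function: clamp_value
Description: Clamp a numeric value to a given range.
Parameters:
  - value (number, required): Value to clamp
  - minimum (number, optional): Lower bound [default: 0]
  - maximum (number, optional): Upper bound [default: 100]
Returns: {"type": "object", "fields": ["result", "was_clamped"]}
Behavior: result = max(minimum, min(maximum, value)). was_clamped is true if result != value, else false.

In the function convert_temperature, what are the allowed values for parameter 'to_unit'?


The convert_temperature spec declares:
  - to_unit (string, required): Unit to convert to [values: C, F, K]
Allowed values:
C, F, K


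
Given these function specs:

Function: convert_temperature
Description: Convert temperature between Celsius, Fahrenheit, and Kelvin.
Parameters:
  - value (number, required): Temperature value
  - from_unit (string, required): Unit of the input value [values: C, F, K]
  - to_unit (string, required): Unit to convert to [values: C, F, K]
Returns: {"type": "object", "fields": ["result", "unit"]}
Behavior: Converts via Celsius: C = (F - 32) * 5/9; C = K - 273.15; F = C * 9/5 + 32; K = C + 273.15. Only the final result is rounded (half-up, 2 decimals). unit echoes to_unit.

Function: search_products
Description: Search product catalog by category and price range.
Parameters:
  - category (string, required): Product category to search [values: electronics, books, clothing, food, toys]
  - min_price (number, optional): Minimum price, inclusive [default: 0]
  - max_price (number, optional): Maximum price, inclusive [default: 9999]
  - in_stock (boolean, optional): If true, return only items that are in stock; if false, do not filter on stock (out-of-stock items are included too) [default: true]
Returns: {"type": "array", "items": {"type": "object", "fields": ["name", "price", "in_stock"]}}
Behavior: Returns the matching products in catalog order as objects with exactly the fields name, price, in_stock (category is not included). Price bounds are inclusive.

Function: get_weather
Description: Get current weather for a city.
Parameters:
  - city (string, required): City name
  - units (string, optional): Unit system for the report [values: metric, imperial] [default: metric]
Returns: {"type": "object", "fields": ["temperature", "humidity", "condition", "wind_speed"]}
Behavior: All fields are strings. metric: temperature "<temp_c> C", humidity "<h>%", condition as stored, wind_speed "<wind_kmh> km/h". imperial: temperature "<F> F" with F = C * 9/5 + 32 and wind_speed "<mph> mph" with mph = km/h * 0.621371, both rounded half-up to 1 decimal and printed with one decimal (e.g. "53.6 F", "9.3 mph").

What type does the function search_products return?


The search_products spec declares Returns: {"type": "array", "items": {"type": "object", "fields": ["name", "price", "in_stock"]}}
Type:
array


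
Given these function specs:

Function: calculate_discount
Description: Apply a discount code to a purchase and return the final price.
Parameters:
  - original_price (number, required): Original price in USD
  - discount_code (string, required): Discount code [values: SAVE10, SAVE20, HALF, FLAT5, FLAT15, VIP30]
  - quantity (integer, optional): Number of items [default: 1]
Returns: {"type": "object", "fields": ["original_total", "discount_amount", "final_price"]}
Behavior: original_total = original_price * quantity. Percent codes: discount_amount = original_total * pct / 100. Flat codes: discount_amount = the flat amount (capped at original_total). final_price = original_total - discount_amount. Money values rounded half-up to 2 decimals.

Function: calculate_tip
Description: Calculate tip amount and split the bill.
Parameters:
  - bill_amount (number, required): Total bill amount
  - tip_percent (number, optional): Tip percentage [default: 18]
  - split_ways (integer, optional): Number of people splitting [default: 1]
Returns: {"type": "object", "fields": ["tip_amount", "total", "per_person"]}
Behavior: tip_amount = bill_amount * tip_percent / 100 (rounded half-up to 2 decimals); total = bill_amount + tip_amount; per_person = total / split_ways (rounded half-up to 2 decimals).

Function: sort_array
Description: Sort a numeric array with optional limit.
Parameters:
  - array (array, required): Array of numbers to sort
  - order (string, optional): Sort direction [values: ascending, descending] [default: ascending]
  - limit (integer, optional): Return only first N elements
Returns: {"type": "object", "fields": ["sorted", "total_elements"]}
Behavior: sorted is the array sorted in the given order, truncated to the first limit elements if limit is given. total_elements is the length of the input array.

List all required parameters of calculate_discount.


Parameters of calculate_discount and their required/optional flag:
  original_price: required
  discount_code: required
  quantity: optional
discount_code, original_price


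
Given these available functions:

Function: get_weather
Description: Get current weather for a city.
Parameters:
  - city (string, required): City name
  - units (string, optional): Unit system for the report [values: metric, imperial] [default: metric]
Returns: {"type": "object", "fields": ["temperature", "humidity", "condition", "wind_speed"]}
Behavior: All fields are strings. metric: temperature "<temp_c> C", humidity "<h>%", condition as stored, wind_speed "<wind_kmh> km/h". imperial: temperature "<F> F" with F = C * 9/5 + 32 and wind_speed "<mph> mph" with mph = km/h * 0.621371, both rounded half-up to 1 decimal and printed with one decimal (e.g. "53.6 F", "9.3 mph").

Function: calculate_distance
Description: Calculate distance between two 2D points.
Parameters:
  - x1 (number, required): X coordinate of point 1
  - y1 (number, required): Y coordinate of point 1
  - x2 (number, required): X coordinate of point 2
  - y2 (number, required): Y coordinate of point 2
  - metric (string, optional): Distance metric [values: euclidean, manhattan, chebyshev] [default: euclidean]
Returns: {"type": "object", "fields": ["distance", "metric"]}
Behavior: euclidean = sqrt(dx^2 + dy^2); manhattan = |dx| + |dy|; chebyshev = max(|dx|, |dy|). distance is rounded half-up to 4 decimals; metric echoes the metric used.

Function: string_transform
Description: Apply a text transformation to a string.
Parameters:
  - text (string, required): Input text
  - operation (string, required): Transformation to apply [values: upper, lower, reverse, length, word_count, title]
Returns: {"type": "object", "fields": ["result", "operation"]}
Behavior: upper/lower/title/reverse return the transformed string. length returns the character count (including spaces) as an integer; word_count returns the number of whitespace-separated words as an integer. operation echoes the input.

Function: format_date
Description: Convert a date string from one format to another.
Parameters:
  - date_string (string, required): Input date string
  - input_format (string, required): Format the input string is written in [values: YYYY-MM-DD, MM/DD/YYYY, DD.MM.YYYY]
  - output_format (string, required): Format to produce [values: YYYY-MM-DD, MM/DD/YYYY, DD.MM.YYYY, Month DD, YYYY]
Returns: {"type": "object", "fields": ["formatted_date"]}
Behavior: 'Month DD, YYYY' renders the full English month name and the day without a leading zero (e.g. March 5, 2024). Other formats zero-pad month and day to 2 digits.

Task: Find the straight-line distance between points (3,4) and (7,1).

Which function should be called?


The task needs a function whose description is: Calculate distance between two 2D points.
calculate_distance


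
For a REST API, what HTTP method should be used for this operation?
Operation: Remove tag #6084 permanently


GET = read, POST = create, PUT = update/replace, DELETE = remove
This operation is a removal.
DELETE


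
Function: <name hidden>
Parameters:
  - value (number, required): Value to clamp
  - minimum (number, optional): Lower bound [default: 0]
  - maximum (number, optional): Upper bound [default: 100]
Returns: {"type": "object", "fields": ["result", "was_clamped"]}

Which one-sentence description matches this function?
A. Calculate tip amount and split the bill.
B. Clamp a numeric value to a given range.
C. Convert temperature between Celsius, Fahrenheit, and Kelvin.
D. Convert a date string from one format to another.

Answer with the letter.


Parameters value, minimum, maximum and return ["result", "was_clamped"] fit: Clamp a numeric value to a given range.
B


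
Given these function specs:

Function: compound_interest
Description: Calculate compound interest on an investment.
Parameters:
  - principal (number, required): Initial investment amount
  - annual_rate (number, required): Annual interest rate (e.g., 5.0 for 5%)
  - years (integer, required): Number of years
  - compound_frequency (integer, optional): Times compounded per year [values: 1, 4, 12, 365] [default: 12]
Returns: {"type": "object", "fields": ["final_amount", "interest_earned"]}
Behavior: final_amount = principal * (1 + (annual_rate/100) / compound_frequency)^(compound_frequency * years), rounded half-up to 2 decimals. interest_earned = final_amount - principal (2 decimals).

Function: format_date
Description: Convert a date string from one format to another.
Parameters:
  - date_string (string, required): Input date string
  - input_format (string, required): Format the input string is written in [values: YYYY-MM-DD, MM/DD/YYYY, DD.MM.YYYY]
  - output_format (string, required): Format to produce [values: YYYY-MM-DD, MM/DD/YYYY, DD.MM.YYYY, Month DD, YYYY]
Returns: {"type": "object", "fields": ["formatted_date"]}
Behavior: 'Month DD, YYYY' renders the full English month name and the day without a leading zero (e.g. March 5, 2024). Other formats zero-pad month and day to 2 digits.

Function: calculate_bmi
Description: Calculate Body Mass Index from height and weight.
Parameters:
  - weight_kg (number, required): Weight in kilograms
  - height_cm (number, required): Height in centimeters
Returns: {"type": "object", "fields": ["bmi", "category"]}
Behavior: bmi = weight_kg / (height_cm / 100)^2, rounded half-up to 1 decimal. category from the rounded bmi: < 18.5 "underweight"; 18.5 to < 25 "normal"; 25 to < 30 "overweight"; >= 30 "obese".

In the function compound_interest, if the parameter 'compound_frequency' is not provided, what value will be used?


The compound_interest spec declares:
  - compound_frequency (integer, optional): Times compounded per year [values: 1, 4, 12, 365] [default: 12]
Default:
12


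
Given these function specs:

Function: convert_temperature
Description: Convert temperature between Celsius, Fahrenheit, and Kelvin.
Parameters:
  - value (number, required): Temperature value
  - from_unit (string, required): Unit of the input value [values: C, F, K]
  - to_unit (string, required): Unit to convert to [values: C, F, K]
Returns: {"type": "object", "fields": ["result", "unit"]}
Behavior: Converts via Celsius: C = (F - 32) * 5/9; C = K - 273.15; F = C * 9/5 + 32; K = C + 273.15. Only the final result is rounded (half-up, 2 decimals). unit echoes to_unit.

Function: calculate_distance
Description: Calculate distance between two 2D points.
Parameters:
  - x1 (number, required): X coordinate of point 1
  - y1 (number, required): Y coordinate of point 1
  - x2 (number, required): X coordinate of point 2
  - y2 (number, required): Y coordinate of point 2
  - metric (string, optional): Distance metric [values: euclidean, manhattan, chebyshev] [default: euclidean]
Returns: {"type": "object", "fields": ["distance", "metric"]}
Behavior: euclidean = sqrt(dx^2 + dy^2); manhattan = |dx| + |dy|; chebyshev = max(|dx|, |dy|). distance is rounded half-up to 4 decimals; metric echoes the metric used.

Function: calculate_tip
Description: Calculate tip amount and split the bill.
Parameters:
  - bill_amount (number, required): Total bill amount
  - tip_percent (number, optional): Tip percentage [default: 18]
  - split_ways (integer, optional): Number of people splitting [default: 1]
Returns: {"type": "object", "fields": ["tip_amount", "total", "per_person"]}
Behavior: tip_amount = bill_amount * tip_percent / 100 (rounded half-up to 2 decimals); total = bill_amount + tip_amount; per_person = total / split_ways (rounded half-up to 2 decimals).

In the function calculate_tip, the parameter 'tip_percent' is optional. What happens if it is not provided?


The calculate_tip spec declares:
  - tip_percent (number, optional): Tip percentage [default: 18]
It defaults to 18


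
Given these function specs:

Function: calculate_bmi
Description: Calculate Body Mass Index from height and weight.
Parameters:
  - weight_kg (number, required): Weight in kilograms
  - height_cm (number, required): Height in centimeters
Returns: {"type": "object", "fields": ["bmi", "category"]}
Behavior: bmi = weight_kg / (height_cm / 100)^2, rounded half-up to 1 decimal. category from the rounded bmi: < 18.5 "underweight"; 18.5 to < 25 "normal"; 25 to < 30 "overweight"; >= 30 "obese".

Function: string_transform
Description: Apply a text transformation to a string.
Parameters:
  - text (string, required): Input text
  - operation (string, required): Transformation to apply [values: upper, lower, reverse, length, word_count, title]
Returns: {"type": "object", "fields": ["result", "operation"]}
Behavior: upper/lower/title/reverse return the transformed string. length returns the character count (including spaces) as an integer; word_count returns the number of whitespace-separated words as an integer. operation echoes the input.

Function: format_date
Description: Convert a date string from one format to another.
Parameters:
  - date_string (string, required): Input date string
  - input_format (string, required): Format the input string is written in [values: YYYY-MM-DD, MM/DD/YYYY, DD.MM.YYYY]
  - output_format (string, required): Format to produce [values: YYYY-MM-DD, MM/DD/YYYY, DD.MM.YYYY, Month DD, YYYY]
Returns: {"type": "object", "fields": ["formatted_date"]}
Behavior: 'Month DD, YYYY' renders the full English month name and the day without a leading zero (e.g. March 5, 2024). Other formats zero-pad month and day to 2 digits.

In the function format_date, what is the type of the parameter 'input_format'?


The format_date spec declares:
  - input_format (string, required): Format the input string is written in [values: YYYY-MM-DD, MM/DD/YYYY, DD.MM.YYYY]
Type:
string


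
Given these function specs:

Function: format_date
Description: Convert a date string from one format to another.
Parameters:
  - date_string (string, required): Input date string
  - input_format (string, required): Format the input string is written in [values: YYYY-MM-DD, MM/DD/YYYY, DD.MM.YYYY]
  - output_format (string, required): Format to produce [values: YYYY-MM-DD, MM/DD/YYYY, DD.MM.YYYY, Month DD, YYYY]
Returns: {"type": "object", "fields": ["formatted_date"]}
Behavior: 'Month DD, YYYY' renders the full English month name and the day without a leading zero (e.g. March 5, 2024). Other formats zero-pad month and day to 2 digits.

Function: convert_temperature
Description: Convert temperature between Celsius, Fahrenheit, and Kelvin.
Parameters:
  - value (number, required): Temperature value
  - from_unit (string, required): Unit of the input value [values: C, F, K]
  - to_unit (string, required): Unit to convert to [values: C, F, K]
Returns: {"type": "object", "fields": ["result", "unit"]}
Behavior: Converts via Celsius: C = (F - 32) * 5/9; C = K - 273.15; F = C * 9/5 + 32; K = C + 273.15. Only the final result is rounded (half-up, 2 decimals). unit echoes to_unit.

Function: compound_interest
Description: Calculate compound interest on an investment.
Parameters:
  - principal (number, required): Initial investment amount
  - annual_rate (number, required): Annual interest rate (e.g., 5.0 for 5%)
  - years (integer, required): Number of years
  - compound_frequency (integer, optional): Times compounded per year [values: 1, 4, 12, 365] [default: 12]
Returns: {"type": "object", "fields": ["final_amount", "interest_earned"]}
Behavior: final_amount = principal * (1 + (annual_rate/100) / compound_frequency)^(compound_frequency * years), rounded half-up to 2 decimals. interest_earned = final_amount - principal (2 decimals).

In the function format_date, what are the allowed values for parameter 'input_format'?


The format_date spec declares:
  - input_format (string, required): Format the input string is written in [values: YYYY-MM-DD, MM/DD/YYYY, DD.MM.YYYY]
Allowed values:
YYYY-MM-DD, MM/DD/YYYY, DD.MM.YYYY


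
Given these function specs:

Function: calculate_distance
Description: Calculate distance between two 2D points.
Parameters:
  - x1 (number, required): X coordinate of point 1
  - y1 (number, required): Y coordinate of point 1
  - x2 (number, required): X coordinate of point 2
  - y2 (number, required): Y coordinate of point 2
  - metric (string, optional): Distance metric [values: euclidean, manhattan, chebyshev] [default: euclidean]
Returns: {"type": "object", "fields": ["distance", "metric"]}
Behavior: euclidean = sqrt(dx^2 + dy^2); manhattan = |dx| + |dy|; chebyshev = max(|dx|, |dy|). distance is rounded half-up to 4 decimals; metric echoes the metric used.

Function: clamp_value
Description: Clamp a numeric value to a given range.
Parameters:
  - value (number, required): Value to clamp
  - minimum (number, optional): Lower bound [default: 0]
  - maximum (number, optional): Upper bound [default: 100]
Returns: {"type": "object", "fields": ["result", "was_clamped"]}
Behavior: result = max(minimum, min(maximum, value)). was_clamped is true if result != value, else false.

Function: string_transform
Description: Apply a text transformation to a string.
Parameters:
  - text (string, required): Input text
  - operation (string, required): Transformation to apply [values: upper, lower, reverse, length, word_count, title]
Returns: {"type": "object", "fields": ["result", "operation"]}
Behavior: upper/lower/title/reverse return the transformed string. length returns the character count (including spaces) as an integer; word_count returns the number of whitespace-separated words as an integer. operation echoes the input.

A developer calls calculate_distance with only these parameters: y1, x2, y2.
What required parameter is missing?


Required parameters: x1, y1, x2, y2
Provided: y1, x2, y2
Missing: x1
x1


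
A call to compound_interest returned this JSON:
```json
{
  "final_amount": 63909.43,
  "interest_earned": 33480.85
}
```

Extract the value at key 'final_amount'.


63909.43


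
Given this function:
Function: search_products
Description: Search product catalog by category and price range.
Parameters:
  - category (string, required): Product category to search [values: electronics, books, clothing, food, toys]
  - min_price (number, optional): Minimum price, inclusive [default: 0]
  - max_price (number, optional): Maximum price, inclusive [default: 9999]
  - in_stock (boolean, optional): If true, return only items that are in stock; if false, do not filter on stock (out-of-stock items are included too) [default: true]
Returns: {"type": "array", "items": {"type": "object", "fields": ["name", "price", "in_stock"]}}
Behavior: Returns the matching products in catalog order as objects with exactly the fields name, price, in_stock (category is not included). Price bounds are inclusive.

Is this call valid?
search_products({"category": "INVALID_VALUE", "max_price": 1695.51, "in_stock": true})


Checking parameter values...
Parameter 'category' has value 'INVALID_VALUE' not in allowed: electronics, books, clothing, food, toys
Invalid - 'category' must be one of electronics, books, clothing, food, toys


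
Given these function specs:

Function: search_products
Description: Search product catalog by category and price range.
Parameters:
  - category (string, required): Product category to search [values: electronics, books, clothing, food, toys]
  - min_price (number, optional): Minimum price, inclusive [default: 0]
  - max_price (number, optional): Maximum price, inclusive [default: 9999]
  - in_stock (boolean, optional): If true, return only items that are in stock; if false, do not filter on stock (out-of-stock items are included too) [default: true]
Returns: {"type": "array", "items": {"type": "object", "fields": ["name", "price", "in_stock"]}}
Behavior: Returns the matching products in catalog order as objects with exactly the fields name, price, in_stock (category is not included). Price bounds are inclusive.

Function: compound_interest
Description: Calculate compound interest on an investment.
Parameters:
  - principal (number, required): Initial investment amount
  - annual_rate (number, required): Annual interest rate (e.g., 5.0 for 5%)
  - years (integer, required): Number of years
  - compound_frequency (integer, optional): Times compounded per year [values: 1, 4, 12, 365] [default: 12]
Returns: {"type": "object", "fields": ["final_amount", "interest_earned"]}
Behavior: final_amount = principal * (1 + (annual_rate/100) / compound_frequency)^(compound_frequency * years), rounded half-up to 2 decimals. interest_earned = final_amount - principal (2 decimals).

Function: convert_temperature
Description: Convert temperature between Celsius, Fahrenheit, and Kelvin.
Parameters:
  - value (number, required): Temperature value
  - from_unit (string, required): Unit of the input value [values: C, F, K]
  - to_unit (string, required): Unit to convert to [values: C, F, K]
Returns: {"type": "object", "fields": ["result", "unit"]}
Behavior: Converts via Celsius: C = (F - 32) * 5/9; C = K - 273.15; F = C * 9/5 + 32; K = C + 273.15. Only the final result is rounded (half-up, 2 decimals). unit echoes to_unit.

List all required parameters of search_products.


Parameters of search_products and their required/optional flag:
  category: required
  min_price: optional
  max_price: optional
  in_stock: optional
category


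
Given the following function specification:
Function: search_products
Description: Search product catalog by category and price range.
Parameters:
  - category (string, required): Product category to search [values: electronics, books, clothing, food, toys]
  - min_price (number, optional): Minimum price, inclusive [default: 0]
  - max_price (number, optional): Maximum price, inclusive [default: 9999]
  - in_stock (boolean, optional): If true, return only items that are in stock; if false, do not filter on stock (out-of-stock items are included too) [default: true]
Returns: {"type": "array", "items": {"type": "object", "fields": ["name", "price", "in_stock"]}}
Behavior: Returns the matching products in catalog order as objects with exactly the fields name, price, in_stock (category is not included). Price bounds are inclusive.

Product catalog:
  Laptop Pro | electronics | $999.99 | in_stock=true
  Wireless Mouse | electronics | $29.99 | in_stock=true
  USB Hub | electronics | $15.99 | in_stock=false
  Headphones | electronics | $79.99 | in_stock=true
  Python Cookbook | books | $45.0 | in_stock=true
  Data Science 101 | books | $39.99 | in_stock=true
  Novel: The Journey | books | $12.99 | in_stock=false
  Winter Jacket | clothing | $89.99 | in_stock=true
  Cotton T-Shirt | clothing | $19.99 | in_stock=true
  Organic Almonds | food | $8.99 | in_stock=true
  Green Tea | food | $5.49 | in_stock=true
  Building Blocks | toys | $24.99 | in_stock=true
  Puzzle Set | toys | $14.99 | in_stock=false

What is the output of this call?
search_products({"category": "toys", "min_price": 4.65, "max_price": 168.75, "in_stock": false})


Filter: category=toys, 4.65 <= price <= 168.75, in_stock=false so stock is not filtered
  Building Blocks ($24.99): keep
  Puzzle Set ($14.99): keep
Output:
[{"name": "Building Blocks", "price": 24.99, "in_stock": true}, {"name": "Puzzle Set", "price": 14.99, "in_stock": false}]


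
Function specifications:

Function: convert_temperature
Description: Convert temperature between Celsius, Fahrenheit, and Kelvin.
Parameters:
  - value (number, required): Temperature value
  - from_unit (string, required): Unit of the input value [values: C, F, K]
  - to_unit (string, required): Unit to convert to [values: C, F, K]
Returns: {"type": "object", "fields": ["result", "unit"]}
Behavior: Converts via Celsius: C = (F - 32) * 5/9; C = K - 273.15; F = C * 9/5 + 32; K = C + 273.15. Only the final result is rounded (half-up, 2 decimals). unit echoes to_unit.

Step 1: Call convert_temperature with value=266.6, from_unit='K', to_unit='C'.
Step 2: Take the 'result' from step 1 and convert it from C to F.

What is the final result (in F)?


Step 1: convert_temperature(value=266.6, from_unit=K, to_unit=C)
  To C: 266.6 - 273.15 = -6.55
  Target is C: -6.55
  Round to 2 decimals: -6.55
  -> result = -6.55 C
Step 2: convert_temperature(value=-6.55, from_unit=C, to_unit=F)
  Input already in C: -6.55
  To F: -6.55 * 9/5 + 32 = 20.21
  Round to 2 decimals: 20.21
  -> result = 20.21 F
20.21 F


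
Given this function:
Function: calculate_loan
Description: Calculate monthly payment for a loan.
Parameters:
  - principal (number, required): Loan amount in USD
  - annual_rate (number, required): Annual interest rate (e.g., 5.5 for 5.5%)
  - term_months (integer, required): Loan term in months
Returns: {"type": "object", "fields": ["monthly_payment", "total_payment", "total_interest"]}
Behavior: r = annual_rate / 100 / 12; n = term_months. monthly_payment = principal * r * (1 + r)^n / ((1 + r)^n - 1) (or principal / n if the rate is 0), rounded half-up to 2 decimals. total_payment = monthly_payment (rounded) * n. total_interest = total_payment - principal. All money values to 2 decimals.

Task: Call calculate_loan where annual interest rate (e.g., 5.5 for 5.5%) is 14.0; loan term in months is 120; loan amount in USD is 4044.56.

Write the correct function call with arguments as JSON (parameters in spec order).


Mapping each described value to its parameter name:
  'Annual interest rate (e.g., 5.5 for 5.5%)' -> annual_rate = 14.0
  'Loan term in months' -> term_months = 120
  'Loan amount in USD' -> principal = 4044.56
calculate_loan({"principal": 4044.56, "annual_rate": 14.0, "term_months": 120})


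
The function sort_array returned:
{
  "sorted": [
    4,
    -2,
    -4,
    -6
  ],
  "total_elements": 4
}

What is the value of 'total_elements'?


4


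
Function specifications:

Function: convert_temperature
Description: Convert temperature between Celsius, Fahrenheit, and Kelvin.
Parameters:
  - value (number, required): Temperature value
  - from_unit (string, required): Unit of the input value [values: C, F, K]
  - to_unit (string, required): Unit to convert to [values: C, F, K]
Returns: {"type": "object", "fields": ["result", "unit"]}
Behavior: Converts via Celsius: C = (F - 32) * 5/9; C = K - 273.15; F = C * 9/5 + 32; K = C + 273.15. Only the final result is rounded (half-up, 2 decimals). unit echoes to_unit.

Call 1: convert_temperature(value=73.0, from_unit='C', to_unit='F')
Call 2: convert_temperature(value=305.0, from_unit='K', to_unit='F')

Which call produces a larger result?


Call 1:
  Input already in C: 73
  To F: 73 * 9/5 + 32 = 163.4
  Round to 2 decimals: 163.4
  -> 163.4 F
Call 2:
  To C: 305 - 273.15 = 31.85
  To F: 31.85 * 9/5 + 32 = 89.33
  Round to 2 decimals: 89.33
  -> 89.33 F
Call 1 (163.4 F)


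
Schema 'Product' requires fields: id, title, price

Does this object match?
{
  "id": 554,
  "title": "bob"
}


Checking required fields...
Missing: price
Invalid - missing required field 'price'


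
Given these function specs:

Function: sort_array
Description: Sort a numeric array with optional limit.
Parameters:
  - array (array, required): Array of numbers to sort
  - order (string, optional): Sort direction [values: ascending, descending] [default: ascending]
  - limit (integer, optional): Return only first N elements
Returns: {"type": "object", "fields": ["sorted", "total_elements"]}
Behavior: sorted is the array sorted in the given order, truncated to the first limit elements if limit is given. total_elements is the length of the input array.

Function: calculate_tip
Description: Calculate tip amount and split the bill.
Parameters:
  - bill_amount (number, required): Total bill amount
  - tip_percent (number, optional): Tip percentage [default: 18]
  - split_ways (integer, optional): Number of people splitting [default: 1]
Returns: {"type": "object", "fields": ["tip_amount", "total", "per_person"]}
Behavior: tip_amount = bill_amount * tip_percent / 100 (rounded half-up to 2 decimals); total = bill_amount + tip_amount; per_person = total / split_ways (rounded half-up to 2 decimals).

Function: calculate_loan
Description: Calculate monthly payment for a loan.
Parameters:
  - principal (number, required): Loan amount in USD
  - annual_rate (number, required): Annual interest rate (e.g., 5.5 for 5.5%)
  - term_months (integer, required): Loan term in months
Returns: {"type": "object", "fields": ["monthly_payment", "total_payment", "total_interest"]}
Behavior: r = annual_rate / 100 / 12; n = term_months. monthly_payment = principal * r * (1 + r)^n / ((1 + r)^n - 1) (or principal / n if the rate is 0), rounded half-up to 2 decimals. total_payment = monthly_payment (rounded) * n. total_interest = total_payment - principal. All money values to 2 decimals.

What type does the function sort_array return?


The sort_array spec declares Returns: {"type": "object", "fields": ["sorted", "total_elements"]}
Type:
object


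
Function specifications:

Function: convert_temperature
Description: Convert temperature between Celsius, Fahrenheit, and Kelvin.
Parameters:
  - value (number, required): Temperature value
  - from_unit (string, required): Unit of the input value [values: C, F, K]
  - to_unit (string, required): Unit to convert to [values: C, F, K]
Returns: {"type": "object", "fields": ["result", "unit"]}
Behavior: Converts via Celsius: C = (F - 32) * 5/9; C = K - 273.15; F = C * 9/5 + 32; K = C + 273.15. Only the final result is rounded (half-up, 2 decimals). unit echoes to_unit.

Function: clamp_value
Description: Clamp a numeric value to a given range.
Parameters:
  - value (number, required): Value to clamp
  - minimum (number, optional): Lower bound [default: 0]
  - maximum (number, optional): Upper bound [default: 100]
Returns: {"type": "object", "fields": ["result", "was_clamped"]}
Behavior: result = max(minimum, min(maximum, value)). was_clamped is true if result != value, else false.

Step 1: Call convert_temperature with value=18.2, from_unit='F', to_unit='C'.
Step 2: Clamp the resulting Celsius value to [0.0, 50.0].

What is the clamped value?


Step 1: convert_temperature(value=18.2, from_unit=F, to_unit=C)
  To C: (18.2 - 32) * 5/9 = -7.666667
  Target is C: -7.666667
  Round to 2 decimals: -7.67
  -> result = -7.67 C
Step 2: clamp_value(value=-7.67, minimum=0.0, maximum=50.0)
  result = max(0.0, min(50.0, -7.67)) = max(0.0, -7.67) = 0.0
  was_clamped = (0.0 != -7.67) = true
  -> result = 0.0
0.0


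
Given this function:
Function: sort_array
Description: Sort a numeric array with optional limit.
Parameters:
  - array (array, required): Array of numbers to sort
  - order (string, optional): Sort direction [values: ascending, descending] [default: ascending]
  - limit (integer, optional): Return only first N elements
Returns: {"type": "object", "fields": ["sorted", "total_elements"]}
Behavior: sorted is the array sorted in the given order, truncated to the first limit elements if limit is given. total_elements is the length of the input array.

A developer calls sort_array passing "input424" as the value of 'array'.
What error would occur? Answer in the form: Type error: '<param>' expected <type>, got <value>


Spec: 'array' is declared as array; "input424" is a string.
Type error: 'array' expected array, got "input424"


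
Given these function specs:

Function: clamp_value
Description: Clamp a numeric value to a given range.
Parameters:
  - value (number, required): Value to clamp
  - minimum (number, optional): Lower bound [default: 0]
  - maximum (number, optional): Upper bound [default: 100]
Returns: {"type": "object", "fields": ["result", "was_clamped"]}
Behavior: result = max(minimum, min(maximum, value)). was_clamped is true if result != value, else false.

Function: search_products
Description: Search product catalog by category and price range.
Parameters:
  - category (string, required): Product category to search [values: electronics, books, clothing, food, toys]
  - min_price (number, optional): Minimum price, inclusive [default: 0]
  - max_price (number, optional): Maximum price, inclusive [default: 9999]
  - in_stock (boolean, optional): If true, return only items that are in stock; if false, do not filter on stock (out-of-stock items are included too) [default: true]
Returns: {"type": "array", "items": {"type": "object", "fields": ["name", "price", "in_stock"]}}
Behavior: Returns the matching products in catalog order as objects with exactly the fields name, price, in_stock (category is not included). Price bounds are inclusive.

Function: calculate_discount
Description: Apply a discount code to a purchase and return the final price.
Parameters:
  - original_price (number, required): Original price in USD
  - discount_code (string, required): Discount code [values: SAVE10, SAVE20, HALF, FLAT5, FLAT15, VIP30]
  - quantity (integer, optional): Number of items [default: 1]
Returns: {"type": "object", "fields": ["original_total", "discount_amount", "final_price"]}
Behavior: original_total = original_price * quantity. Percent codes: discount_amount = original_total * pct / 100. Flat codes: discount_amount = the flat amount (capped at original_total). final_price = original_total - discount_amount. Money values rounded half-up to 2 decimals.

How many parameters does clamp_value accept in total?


Parameters of clamp_value: value (required), minimum (optional), maximum (optional)
Total:
3


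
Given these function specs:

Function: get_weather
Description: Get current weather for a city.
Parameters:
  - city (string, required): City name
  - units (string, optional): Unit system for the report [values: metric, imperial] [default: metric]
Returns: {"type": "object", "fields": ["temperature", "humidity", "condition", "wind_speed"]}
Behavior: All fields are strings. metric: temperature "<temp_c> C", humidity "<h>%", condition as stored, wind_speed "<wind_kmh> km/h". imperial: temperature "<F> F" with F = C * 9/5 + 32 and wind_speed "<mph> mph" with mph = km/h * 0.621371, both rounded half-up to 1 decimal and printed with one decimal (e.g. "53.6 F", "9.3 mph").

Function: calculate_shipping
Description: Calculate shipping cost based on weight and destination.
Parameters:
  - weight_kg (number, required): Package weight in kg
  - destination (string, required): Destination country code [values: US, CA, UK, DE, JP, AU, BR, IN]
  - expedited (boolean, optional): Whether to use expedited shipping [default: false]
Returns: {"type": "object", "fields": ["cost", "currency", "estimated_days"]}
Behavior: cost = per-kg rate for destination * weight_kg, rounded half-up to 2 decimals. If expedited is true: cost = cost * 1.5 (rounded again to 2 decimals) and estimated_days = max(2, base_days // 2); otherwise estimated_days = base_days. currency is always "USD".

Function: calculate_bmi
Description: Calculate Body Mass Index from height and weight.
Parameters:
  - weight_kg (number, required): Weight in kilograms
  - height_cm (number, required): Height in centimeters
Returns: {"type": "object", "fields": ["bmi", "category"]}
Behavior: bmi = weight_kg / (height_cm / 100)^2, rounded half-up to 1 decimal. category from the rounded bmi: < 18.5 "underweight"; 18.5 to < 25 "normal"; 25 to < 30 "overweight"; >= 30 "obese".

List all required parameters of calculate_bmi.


Parameters of calculate_bmi and their required/optional flag:
  weight_kg: required
  height_cm: required
height_cm, weight_kg


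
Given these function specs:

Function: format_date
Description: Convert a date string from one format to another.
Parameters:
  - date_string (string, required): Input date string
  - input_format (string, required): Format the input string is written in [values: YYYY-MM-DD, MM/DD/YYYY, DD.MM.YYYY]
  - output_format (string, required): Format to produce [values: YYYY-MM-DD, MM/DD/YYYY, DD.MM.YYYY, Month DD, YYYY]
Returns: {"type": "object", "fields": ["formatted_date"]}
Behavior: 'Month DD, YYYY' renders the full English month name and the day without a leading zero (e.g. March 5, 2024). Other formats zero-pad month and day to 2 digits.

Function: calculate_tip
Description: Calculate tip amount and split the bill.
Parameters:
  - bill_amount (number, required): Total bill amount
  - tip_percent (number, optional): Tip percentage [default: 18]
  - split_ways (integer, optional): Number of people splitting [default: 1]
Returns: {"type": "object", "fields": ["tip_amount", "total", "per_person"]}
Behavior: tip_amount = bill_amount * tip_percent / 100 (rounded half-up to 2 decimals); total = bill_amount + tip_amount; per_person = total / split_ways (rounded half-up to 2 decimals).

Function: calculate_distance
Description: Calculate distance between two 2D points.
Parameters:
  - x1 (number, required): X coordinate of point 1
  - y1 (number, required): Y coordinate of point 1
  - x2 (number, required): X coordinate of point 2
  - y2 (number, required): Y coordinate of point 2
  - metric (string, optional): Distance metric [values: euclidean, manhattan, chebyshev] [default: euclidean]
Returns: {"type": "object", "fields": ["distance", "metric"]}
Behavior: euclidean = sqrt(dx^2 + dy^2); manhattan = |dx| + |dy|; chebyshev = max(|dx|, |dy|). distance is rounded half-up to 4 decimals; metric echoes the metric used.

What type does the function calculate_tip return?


The calculate_tip spec declares Returns: {"type": "object", "fields": ["tip_amount", "total", "per_person"]}
Type:
object
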